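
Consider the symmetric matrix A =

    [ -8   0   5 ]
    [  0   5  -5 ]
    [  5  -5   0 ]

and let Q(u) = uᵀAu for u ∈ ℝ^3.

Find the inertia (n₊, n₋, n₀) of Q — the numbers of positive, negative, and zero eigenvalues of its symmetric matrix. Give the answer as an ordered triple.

(1, 2, 0)

An LDLᵀ factorisation of A has diagonal entries -8, 5, -15/8.
So there are 1 positive, 2 negative pivots.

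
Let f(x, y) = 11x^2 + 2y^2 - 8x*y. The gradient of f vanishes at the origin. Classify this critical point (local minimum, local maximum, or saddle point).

The Hessian at the origin is H = [[22, -8], [-8, 4]].
det H = 22·4 − (-8)² = 24 > 0 and H[1,1] = 22 > 0, so H is positive definite.
Therefore the origin is a local minimum.

local minimum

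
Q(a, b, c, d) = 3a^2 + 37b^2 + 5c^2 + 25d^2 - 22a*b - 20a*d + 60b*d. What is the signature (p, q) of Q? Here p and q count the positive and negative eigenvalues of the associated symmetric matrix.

(3, 1)

The associated matrix is A = [[3, -11, 0, -10], [-11, 37, 0, 30], [0, 0, 5, 0], [-10, 30, 0, 25]].
Applying the same elementary operations to the rows and columns of A produces a congruent diagonal matrix with entries 3, -10/3, 5, 5.
Counting signs: 3 positive, 1 negative.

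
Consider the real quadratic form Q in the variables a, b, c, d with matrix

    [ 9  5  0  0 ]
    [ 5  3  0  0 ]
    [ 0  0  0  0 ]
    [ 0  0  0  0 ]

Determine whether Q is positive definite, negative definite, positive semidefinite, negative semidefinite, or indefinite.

Congruent diagonalization of A (simultaneous row and column reduction) yields pivots 9, 2/9, 0, 0.
That gives 2 positive, 2 zero pivots.
Hence Q is positive semidefinite.

positive semidefinite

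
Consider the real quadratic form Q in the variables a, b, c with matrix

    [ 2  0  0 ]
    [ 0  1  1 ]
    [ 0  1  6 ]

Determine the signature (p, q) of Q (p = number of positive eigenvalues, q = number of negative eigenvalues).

(3, 0)

An LDLᵀ factorisation of A has diagonal entries 2, 1, 5.
Counting signs: 3 positive.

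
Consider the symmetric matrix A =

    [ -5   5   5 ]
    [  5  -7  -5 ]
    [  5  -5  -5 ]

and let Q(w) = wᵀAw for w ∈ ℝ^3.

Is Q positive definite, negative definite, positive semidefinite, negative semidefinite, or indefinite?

negative semidefinite

Congruent diagonalization of A (simultaneous row and column reduction) yields pivots -5, -2, 0.
That gives 2 negative, 1 zero pivots.
Hence Q is negative semidefinite.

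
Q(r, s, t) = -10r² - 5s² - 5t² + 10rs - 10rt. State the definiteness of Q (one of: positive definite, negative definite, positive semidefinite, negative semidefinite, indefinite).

negative semidefinite

The associated matrix is A = [[-10, 5, -5], [5, -5, 0], [-5, 0, -5]].
Row-reducing A symmetrically gives the diagonal entries -10, -5/2, 0.
So there are 2 negative, 1 zero pivots.
Hence Q is negative semidefinite.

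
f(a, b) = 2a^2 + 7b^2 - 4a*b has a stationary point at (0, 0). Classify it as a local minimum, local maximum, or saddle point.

local minimum

The Hessian at the origin is H = [[4, -4], [-4, 14]].
det H = 4·14 − (-4)² = 40 > 0 and H[1,1] = 4 > 0, so H is positive definite.
Therefore the origin is a local minimum.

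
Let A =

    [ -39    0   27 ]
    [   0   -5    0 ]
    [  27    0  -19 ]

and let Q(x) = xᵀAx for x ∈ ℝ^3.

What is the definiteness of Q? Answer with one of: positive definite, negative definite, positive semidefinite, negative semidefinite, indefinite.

Congruent diagonalization of A (simultaneous row and column reduction) yields pivots -39, -5, -4/13.
That gives 3 negative pivots.
Hence Q is negative definite.

negative definite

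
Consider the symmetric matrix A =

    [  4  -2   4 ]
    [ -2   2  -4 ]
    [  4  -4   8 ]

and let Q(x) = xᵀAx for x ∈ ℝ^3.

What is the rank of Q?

Applying the same elementary operations to the rows and columns of A produces a congruent diagonal matrix with entries 4, 1, 0.
Counting signs: 2 positive, 1 zero.
The rank is the number of nonzero pivots: 2.

2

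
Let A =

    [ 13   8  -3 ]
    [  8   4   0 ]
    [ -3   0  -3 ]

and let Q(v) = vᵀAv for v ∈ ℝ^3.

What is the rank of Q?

Symmetric row and column elimination reduces A to a congruent diagonal form with pivots 13, -12/13, 0.
Counting signs: 1 positive, 1 negative, 1 zero.
The rank is the number of nonzero pivots: 2.

2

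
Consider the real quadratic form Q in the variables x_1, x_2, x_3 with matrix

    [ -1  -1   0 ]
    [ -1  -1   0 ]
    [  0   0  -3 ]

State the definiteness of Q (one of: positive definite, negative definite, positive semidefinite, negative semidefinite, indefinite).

Congruent diagonalization of A (simultaneous row and column reduction) yields pivots -1, 0, -3.
So there are 2 negative, 1 zero pivots.
Hence Q is negative semidefinite.

negative semidefinite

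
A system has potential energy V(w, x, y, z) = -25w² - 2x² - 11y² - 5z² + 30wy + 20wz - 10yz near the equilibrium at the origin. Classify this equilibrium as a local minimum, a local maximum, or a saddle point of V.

local maximum

The Hessian at the origin is H = [[-50, 0, 30, 20], [0, -4, 0, 0], [30, 0, -22, -10], [20, 0, -10, -10]].
Congruent diagonalization of H (simultaneous row and column reduction) yields pivots -50, -4, -4, -1.
So there are 4 negative pivots.
H is negative definite, so the origin is a strict local maximum.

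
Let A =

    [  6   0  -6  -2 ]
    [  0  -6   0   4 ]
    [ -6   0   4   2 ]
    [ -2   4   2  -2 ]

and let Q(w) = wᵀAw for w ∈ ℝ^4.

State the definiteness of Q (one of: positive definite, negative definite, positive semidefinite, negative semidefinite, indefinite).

Row-reducing A symmetrically gives the diagonal entries 6, -6, -2, 0.
So there are 1 positive, 2 negative, 1 zero pivots.
Hence Q is indefinite.

indefinite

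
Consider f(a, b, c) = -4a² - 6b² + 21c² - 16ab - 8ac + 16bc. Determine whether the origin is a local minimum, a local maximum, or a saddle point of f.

The Hessian at the origin is H = [[-8, -16, -8], [-16, -12, 16], [-8, 16, 42]].
An LDLᵀ factorisation of H has diagonal entries -8, 20, -6/5.
Counting signs: 1 positive, 2 negative.
H is indefinite, so the origin is a saddle point.

saddle point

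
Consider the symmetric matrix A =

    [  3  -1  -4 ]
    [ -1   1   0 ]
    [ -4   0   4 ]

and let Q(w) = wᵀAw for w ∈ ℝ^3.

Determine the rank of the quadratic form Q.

Symmetric row and column elimination reduces A to a congruent diagonal form with pivots 3, 2/3, -4.
That gives 2 positive, 1 negative pivots.
The rank is the number of nonzero pivots: 3.

3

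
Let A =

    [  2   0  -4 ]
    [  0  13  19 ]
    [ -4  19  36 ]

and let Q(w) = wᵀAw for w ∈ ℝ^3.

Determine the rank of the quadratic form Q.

3

Symmetric row and column elimination reduces A to a congruent diagonal form with pivots 2, 13, 3/13.
Counting signs: 3 positive.
The rank is the number of nonzero pivots: 3.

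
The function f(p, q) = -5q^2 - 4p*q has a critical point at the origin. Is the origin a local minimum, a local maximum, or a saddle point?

saddle point

The Hessian at the origin is H = [[0, -4], [-4, -10]].
det H = 0·-10 − (-4)² = -16 < 0, so H is indefinite.
Therefore the origin is a saddle point.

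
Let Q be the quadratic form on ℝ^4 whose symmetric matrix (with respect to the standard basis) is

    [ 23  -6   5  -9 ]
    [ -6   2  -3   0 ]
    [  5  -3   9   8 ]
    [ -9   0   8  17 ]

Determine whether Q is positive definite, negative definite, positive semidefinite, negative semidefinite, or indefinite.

Leading principal minors: Δ_1 = 23, Δ_2 = 10, Δ_3 = 13, Δ_4 = 4.
All leading principal minors are positive, so by Sylvester's criterion Q is positive definite.

positive definite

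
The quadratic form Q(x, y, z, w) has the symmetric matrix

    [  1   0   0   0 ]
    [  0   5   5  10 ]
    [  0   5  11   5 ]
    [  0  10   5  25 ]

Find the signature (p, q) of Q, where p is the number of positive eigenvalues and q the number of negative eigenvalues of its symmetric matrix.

(4, 0)

Symmetric row and column elimination reduces A to a congruent diagonal form with pivots 1, 5, 6, 5/6.
So there are 4 positive pivots.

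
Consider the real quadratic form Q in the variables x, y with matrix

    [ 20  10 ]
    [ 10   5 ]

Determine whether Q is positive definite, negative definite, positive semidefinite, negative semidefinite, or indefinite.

Congruent diagonalization of A (simultaneous row and column reduction) yields pivots 20, 0.
Counting signs: 1 positive, 1 zero.
Hence Q is positive semidefinite.

positive semidefinite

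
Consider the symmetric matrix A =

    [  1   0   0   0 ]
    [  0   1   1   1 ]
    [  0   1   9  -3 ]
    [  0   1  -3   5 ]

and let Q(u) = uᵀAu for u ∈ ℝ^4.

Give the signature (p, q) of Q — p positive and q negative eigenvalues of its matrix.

(4, 0)

Congruent diagonalization of A (simultaneous row and column reduction) yields pivots 1, 1, 8, 2.
Counting signs: 4 positive.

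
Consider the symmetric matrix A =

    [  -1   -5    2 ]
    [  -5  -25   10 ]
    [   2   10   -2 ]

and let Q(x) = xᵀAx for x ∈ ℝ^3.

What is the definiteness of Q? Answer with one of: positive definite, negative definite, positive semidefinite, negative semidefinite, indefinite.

indefinite

Symmetric row and column elimination reduces A to a congruent diagonal form with pivots -1, 0, 2.
That gives 1 positive, 1 negative, 1 zero pivots.
Hence Q is indefinite.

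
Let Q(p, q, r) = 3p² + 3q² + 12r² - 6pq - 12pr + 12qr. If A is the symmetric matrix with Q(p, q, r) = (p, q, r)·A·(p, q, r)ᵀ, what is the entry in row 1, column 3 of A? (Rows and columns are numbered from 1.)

-6

The coefficient of p·r in Q is -12. For a symmetric A this equals A[1,3] + A[3,1] = 2·A[1,3].
So A[1,3] = -12/2 = -6.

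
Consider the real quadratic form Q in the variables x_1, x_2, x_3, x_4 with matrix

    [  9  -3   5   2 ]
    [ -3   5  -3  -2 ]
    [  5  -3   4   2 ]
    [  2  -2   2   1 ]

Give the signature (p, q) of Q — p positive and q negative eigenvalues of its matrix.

(3, 1)

Symmetric row and column elimination reduces A to a congruent diagonal form with pivots 9, 4, 7/9, -1/7.
That gives 3 positive, 1 negative pivots.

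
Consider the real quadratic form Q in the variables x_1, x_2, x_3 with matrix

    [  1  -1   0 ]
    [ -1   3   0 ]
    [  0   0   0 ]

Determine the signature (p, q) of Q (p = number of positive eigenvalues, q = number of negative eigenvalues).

(2, 0)

Applying the same elementary operations to the rows and columns of A produces a congruent diagonal matrix with entries 1, 2, 0.
That gives 2 positive, 1 zero pivots.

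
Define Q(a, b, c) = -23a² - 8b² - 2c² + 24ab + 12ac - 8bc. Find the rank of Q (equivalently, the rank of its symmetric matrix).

2

The symmetric matrix is A = [[-23, 12, 6], [12, -8, -4], [6, -4, -2]].
Congruent diagonalization of A (simultaneous row and column reduction) yields pivots -23, -40/23, 0.
That gives 2 negative, 1 zero pivots.
The rank is the number of nonzero pivots: 2.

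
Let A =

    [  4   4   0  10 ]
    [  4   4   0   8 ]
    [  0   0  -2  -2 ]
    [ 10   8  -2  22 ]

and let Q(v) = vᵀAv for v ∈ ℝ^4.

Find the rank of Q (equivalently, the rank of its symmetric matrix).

4

Row reduction of A gives 4 nonzero rows, so rank A = 4.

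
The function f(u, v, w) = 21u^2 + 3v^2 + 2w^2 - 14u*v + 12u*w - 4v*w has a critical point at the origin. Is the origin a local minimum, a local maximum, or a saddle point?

The Hessian at the origin is H = [[42, -14, 12], [-14, 6, -4], [12, -4, 4]].
Congruent diagonalization of H (simultaneous row and column reduction) yields pivots 42, 4/3, 4/7.
Counting signs: 3 positive.
H is positive definite, so the origin is a strict local minimum.

local minimum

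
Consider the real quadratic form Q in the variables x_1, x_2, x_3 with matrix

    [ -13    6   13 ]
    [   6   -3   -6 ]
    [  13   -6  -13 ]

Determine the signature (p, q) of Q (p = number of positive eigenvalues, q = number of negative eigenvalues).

Symmetric row and column elimination reduces A to a congruent diagonal form with pivots -13, -3/13, 0.
That gives 2 negative, 1 zero pivots.

(0, 2)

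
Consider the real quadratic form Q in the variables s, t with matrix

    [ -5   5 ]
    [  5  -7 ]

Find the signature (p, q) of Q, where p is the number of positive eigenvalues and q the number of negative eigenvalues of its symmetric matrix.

(0, 2)

Row-reducing A symmetrically gives the diagonal entries -5, -2.
That gives 2 negative pivots.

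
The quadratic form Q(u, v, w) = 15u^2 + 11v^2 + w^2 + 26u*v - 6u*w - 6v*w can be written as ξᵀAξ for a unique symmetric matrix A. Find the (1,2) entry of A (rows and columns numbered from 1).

13

The coefficient of u·v in Q is 26. For a symmetric A this equals A[1,2] + A[2,1] = 2·A[1,2].
So A[1,2] = 26/2 = 13.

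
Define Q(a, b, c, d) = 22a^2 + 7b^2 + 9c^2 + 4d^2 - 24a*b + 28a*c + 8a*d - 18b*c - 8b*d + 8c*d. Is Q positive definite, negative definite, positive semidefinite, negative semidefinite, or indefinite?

indefinite

The associated matrix is A = [[22, -12, 14, 4], [-12, 7, -9, -4], [14, -9, 9, 4], [4, -4, 4, 4]].
Applying the same elementary operations to the rows and columns of A produces a congruent diagonal matrix with entries 22, 5/11, -4, 0.
So there are 2 positive, 1 negative, 1 zero pivots.
Hence Q is indefinite.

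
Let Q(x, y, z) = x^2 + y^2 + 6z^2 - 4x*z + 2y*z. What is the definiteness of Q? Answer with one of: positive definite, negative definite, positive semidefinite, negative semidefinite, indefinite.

The symmetric matrix of Q is A = [[1, 0, -2], [0, 1, 1], [-2, 1, 6]].
Leading principal minors: Δ_1 = 1, Δ_2 = 1, Δ_3 = 1.
All leading principal minors are positive, so by Sylvester's criterion Q is positive definite.

positive definite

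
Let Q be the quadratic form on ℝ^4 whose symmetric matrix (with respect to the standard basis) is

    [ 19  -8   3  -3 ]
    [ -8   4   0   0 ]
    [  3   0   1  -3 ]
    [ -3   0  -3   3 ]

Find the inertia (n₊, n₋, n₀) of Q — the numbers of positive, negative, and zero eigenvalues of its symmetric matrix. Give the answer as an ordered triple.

(2, 1, 1)

Applying the same elementary operations to the rows and columns of A produces a congruent diagonal matrix with entries 19, 12/19, -2, 0.
Counting signs: 2 positive, 1 negative, 1 zero.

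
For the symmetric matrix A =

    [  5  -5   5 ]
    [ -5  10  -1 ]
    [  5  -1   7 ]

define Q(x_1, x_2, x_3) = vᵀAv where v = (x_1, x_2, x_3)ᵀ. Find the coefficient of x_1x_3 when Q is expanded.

The coefficient of x_1x_3 is A[1,3] + A[3,1] = 2·5 = 10.

10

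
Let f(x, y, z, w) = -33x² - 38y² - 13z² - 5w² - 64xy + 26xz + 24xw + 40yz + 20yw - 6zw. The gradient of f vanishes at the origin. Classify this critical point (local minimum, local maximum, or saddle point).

local maximum

The Hessian at the origin is H = [[-66, -64, 26, 24], [-64, -76, 40, 20], [26, 40, -26, -6], [24, 20, -6, -10]].
Row-reducing H symmetrically gives the diagonal entries -66, -460/33, -8/115, -1/2.
Counting signs: 4 negative.
H is negative definite, so the origin is a strict local maximum.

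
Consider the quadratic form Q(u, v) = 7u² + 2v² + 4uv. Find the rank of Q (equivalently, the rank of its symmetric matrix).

2

The associated matrix is A = [[7, 2], [2, 2]].
Congruent diagonalization of A (simultaneous row and column reduction) yields pivots 7, 10/7.
Counting signs: 2 positive.
The rank is the number of nonzero pivots: 2.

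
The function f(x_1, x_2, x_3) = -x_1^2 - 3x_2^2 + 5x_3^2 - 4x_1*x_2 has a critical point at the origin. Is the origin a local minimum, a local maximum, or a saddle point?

saddle point

The Hessian at the origin is H = [[-2, -4, 0], [-4, -6, 0], [0, 0, 10]].
Row-reducing H symmetrically gives the diagonal entries -2, 2, 10.
So there are 2 positive, 1 negative pivots.
H is indefinite, so the origin is a saddle point.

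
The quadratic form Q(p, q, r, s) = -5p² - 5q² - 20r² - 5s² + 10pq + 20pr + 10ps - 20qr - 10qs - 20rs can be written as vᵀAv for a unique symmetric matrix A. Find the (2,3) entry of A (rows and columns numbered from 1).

-10

The coefficient of q·r in Q is -20. For a symmetric A this equals A[2,3] + A[3,2] = 2·A[2,3].
So A[2,3] = -20/2 = -10.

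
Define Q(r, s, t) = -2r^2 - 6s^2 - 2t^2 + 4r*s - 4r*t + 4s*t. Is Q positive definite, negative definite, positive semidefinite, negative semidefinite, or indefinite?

The associated matrix is A = [[-2, 2, -2], [2, -6, 2], [-2, 2, -2]].
Applying the same elementary operations to the rows and columns of A produces a congruent diagonal matrix with entries -2, -4, 0.
So there are 2 negative, 1 zero pivots.
Hence Q is negative semidefinite.

negative semidefinite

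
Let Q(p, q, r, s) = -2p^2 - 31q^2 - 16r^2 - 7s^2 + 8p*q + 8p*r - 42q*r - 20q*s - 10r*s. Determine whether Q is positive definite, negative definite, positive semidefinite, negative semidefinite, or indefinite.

The symmetric matrix of Q is A = [[-2, 4, 4, 0], [4, -31, -21, -10], [4, -21, -16, -5], [0, -10, -5, -7]].
Leading principal minors: Δ_1 = -2, Δ_2 = 46, Δ_3 = -30, Δ_4 = 60.
The signs alternate starting with Δ_1 < 0, so by Sylvester's criterion Q is negative definite.

negative definite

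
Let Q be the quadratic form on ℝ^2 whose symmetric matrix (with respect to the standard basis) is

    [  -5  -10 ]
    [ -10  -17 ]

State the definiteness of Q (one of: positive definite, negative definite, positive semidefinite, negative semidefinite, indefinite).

For the 2×2 matrix [[-5, -10], [-10, -17]]: det = -5·-17 − (-10)² = -15, trace = -22.
det < 0 so the eigenvalues have opposite signs; the form is indefinite.

indefinite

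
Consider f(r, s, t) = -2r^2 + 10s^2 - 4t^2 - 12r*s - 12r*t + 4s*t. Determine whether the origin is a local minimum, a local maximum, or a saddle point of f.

saddle point

The Hessian at the origin is H = [[-4, -12, -12], [-12, 20, 4], [-12, 4, -8]].
Applying the same elementary operations to the rows and columns of H produces a congruent diagonal matrix with entries -4, 56, -4/7.
That gives 1 positive, 2 negative pivots.
H is indefinite, so the origin is a saddle point.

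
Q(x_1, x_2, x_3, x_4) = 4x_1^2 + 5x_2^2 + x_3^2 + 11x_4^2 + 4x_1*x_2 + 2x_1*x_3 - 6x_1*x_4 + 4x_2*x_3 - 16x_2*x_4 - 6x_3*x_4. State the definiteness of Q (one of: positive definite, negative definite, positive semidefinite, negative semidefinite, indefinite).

The associated matrix is A = [[4, 2, 1, -3], [2, 5, 2, -8], [1, 2, 1, -3], [-3, -8, -3, 11]].
Symmetric row and column elimination reduces A to a congruent diagonal form with pivots 4, 4, 3/16, -2.
Counting signs: 3 positive, 1 negative.
Hence Q is indefinite.

indefinite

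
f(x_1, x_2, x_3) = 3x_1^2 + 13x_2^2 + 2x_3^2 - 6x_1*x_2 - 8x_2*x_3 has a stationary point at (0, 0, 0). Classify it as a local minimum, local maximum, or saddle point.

The Hessian at the origin is H = [[6, -6, 0], [-6, 26, -8], [0, -8, 4]].
An LDLᵀ factorisation of H has diagonal entries 6, 20, 4/5.
So there are 3 positive pivots.
H is positive definite, so the origin is a strict local minimum.

local minimum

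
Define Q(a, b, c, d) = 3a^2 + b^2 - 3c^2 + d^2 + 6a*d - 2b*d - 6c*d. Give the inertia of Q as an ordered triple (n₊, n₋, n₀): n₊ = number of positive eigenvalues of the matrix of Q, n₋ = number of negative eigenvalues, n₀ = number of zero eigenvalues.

(2, 1, 1)

The associated matrix is A = [[3, 0, 0, 3], [0, 1, 0, -1], [0, 0, -3, -3], [3, -1, -3, 1]].
Applying the same elementary operations to the rows and columns of A produces a congruent diagonal matrix with entries 3, 1, -3, 0.
That gives 2 positive, 1 negative, 1 zero pivots.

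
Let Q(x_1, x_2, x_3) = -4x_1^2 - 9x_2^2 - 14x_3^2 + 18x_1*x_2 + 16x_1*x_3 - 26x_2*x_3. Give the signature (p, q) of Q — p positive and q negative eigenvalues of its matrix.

The associated matrix is A = [[-4, 9, 8], [9, -9, -13], [8, -13, -14]].
Congruent diagonalization of A (simultaneous row and column reduction) yields pivots -4, 45/4, -2/9.
That gives 1 positive, 2 negative pivots.

(1, 2)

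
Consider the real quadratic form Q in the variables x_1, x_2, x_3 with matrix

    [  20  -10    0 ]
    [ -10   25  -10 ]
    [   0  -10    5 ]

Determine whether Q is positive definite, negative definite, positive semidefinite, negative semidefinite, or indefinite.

Row-reducing A symmetrically gives the diagonal entries 20, 20, 0.
So there are 2 positive, 1 zero pivots.
Hence Q is positive semidefinite.

positive semidefinite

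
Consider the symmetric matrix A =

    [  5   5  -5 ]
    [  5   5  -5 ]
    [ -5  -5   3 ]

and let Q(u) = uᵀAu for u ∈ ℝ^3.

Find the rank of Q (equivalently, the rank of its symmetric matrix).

Symmetric row and column elimination reduces A to a congruent diagonal form with pivots 5, 0, -2.
So there are 1 positive, 1 negative, 1 zero pivots.
The rank is the number of nonzero pivots: 2.

2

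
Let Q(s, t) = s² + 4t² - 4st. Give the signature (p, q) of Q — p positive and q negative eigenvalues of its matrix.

The symmetric matrix is A = [[1, -2], [-2, 4]].
Symmetric row and column elimination reduces A to a congruent diagonal form with pivots 1, 0.
So there are 1 positive, 1 zero pivots.

(1, 0)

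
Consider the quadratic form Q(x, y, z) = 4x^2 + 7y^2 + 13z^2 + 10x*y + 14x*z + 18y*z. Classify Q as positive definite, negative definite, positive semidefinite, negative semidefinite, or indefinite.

positive definite

The symmetric matrix of Q is A = [[4, 5, 7], [5, 7, 9], [7, 9, 13]].
Leading principal minors: Δ_1 = 4, Δ_2 = 3, Δ_3 = 2.
All leading principal minors are positive, so by Sylvester's criterion Q is positive definite.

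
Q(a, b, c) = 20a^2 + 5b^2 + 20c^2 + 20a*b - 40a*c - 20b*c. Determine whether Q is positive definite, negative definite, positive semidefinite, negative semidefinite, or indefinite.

The associated matrix is A = [[20, 10, -20], [10, 5, -10], [-20, -10, 20]].
Applying the same elementary operations to the rows and columns of A produces a congruent diagonal matrix with entries 20, 0, 0.
Counting signs: 1 positive, 2 zero.
Hence Q is positive semidefinite.

positive semidefinite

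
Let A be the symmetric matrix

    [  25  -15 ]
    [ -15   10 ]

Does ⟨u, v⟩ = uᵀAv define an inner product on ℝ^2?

Leading principal minors: Δ_1 = 25, Δ_2 = 25.
All leading principal minors are positive, so by Sylvester's criterion Q is positive definite.
⟨·,·⟩ is an inner product exactly when A is positive definite.

yes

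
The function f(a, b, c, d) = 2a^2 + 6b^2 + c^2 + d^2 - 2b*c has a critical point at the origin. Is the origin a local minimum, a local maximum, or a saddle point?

The Hessian at the origin is H = [[4, 0, 0, 0], [0, 12, -2, 0], [0, -2, 2, 0], [0, 0, 0, 2]].
Congruent diagonalization of H (simultaneous row and column reduction) yields pivots 4, 12, 5/3, 2.
That gives 4 positive pivots.
H is positive definite, so the origin is a strict local minimum.

local minimum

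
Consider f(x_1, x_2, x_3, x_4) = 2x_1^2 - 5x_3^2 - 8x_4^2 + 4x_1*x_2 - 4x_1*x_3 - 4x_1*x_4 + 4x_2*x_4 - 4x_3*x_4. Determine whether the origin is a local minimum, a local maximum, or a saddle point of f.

saddle point

The Hessian at the origin is H = [[4, 4, -4, -4], [4, 0, 0, 4], [-4, 0, -10, -4], [-4, 4, -4, -16]].
Row-reducing H symmetrically gives the diagonal entries 4, -4, -10, -4.
So there are 1 positive, 3 negative pivots.
H is indefinite, so the origin is a saddle point.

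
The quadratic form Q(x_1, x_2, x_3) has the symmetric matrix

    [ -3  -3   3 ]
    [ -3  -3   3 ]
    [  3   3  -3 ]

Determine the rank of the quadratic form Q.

Row-reducing A symmetrically gives the diagonal entries -3, 0, 0.
That gives 1 negative, 2 zero pivots.
The rank is the number of nonzero pivots: 1.

1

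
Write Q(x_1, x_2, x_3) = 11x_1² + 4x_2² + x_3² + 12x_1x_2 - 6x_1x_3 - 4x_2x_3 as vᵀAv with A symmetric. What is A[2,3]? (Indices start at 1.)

The coefficient of x_2·x_3 in Q is -4. For a symmetric A this equals A[2,3] + A[3,2] = 2·A[2,3].
So A[2,3] = -4/2 = -2.

-2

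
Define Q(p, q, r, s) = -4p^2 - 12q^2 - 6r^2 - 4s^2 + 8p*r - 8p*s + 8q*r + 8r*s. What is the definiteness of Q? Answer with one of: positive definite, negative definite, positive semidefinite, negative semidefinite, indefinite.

negative semidefinite

The associated matrix is A = [[-4, 0, 4, -4], [0, -12, 4, 0], [4, 4, -6, 4], [-4, 0, 4, -4]].
Congruent diagonalization of A (simultaneous row and column reduction) yields pivots -4, -12, -2/3, 0.
That gives 3 negative, 1 zero pivots.
Hence Q is negative semidefinite.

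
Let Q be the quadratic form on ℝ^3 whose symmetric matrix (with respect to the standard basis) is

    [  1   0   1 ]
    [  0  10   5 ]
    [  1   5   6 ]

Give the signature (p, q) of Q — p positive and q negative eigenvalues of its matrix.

(3, 0)

Applying the same elementary operations to the rows and columns of A produces a congruent diagonal matrix with entries 1, 10, 5/2.
Counting signs: 3 positive.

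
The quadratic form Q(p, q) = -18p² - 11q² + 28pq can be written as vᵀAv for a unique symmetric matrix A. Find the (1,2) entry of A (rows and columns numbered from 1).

The coefficient of p·q in Q is 28. For a symmetric A this equals A[1,2] + A[2,1] = 2·A[1,2].
So A[1,2] = 28/2 = 14.

14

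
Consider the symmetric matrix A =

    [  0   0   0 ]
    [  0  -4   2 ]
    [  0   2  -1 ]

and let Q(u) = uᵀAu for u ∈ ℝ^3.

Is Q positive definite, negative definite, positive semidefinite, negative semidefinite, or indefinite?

Applying the same elementary operations to the rows and columns of A produces a congruent diagonal matrix with entries 0, -4, 0.
So there are 1 negative, 2 zero pivots.
Hence Q is negative semidefinite.

negative semidefinite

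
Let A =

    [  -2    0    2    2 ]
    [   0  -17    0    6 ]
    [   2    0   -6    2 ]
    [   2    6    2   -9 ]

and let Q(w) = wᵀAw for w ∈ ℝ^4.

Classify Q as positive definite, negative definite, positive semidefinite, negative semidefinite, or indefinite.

Leading principal minors: Δ_1 = -2, Δ_2 = 34, Δ_3 = -136, Δ_4 = 120.
The signs alternate starting with Δ_1 < 0, so by Sylvester's criterion Q is negative definite.

negative definite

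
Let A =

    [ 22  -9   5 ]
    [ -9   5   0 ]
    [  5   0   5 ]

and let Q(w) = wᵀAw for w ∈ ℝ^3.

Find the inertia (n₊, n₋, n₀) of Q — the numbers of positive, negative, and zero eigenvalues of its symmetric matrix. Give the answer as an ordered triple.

(3, 0, 0)

An LDLᵀ factorisation of A has diagonal entries 22, 29/22, 20/29.
Counting signs: 3 positive.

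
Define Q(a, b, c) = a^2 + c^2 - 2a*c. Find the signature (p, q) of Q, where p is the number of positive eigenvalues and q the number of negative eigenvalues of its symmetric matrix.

The symmetric matrix is A = [[1, 0, -1], [0, 0, 0], [-1, 0, 1]].
Congruent diagonalization of A (simultaneous row and column reduction) yields pivots 1, 0, 0.
So there are 1 positive, 2 zero pivots.

(1, 0)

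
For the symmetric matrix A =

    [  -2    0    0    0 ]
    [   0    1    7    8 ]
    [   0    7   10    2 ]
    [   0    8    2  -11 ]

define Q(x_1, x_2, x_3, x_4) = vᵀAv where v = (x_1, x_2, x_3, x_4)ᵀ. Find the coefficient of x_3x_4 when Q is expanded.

The coefficient of x_3x_4 is A[3,4] + A[4,3] = 2·2 = 4.

4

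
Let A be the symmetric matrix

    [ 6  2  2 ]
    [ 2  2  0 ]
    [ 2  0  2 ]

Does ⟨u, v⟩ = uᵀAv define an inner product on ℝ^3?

Leading principal minors: Δ_1 = 6, Δ_2 = 8, Δ_3 = 8.
All leading principal minors are positive, so by Sylvester's criterion Q is positive definite.
⟨·,·⟩ is an inner product exactly when A is positive definite.

yes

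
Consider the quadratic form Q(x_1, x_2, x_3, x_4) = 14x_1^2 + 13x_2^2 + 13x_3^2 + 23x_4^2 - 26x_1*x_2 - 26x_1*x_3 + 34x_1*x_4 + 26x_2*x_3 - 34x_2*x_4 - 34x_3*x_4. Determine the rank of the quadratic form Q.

3

The symmetric matrix is A = [[14, -13, -13, 17], [-13, 13, 13, -17], [-13, 13, 13, -17], [17, -17, -17, 23]].
Applying the same elementary operations to the rows and columns of A produces a congruent diagonal matrix with entries 14, 13/14, 0, 10/13.
That gives 3 positive, 1 zero pivots.
The rank is the number of nonzero pivots: 3.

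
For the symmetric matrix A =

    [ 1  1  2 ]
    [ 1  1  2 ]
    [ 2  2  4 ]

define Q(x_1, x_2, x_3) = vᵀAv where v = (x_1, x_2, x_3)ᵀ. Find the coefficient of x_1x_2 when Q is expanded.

The coefficient of x_1x_2 is A[1,2] + A[2,1] = 2·1 = 2.

2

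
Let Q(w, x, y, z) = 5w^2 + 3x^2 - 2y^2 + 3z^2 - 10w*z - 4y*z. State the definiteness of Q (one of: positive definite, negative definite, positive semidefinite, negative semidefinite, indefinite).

indefinite

The associated matrix is A = [[5, 0, 0, -5], [0, 3, 0, 0], [0, 0, -2, -2], [-5, 0, -2, 3]].
Congruent diagonalization of A (simultaneous row and column reduction) yields pivots 5, 3, -2, 0.
Counting signs: 2 positive, 1 negative, 1 zero.
Hence Q is indefinite.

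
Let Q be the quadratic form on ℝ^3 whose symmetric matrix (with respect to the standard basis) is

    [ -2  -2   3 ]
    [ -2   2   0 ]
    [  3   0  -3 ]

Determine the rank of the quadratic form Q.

Congruent diagonalization of A (simultaneous row and column reduction) yields pivots -2, 4, -3/4.
That gives 1 positive, 2 negative pivots.
The rank is the number of nonzero pivots: 3.

3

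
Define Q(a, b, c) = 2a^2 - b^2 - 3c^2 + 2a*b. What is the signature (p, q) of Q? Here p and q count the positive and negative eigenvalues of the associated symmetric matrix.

(1, 2)

Write A = [[2, 1, 0], [1, -1, 0], [0, 0, -3]].
An LDLᵀ factorisation of A has diagonal entries 2, -3/2, -3.
So there are 1 positive, 2 negative pivots.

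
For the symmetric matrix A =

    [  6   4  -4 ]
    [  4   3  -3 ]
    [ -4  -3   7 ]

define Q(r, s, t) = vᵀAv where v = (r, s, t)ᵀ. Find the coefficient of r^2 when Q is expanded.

6

The coefficient of r^2 is the diagonal entry A[1,1] = 6.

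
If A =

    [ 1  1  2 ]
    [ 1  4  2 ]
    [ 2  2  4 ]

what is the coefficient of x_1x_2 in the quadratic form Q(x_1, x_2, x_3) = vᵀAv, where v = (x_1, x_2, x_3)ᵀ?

The coefficient of x_1x_2 is A[1,2] + A[2,1] = 2·1 = 2.

2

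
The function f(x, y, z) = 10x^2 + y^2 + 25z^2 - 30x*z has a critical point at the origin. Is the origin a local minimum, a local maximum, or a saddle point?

local minimum

The Hessian at the origin is H = [[20, 0, -30], [0, 2, 0], [-30, 0, 50]].
An LDLᵀ factorisation of H has diagonal entries 20, 2, 5.
That gives 3 positive pivots.
H is positive definite, so the origin is a strict local minimum.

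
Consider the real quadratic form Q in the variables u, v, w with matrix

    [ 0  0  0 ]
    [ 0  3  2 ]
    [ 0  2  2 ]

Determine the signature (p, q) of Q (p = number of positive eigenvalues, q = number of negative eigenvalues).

(2, 0)

Congruent diagonalization of A (simultaneous row and column reduction) yields pivots 0, 3, 2/3.
So there are 2 positive, 1 zero pivots.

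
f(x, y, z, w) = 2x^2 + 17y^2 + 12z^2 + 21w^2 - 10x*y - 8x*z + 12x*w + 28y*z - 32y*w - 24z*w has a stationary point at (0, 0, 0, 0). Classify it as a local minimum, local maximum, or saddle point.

The Hessian at the origin is H = [[4, -10, -8, 12], [-10, 34, 28, -32], [-8, 28, 24, -24], [12, -32, -24, 42]].
An LDLᵀ factorisation of H has diagonal entries 4, 9, 8/9, 2.
That gives 4 positive pivots.
H is positive definite, so the origin is a strict local minimum.

local minimum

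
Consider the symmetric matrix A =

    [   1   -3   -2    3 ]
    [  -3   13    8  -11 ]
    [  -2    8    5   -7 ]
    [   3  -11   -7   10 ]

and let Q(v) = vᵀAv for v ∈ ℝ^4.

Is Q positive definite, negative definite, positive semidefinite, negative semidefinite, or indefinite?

Symmetric row and column elimination reduces A to a congruent diagonal form with pivots 1, 4, 0, 0.
So there are 2 positive, 2 zero pivots.
Hence Q is positive semidefinite.

positive semidefinite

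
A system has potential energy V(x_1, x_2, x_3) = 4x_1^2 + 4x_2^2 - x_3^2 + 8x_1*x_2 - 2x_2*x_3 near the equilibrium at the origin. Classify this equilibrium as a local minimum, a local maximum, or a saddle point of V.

saddle point

The Hessian at the origin is H = [[8, 8, 0], [8, 8, -2], [0, -2, -2]].
H is indefinite, so the origin is a saddle point.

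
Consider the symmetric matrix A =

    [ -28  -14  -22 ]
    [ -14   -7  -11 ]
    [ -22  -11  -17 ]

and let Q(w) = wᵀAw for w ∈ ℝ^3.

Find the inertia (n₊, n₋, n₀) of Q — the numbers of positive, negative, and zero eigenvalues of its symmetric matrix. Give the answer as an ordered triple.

(1, 1, 1)

Row-reducing A symmetrically gives the diagonal entries -28, 0, 2/7.
Counting signs: 1 positive, 1 negative, 1 zero.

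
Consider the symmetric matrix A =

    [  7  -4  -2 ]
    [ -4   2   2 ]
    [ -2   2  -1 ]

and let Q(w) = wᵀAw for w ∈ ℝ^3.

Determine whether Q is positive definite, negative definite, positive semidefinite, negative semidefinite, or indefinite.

Symmetric row and column elimination reduces A to a congruent diagonal form with pivots 7, -2/7, 1.
Counting signs: 2 positive, 1 negative.
Hence Q is indefinite.

indefinite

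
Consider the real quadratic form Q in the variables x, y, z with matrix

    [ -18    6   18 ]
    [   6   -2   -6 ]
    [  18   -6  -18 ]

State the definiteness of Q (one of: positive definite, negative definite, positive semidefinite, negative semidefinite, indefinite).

Row-reducing A symmetrically gives the diagonal entries -18, 0, 0.
Counting signs: 1 negative, 2 zero.
Hence Q is negative semidefinite.

negative semidefinite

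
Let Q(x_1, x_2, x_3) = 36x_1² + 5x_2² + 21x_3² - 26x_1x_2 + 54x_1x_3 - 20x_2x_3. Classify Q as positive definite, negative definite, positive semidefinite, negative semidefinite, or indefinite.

positive definite

The symmetric matrix of Q is A = [[36, -13, 27], [-13, 5, -10], [27, -10, 21]].
Leading principal minors: Δ_1 = 36, Δ_2 = 11, Δ_3 = 6.
All leading principal minors are positive, so by Sylvester's criterion Q is positive definite.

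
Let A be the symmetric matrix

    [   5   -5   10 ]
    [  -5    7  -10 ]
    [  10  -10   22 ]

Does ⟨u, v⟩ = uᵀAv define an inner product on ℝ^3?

yes

Leading principal minors: Δ_1 = 5, Δ_2 = 10, Δ_3 = 20.
All leading principal minors are positive, so by Sylvester's criterion Q is positive definite.
⟨·,·⟩ is an inner product exactly when A is positive definite.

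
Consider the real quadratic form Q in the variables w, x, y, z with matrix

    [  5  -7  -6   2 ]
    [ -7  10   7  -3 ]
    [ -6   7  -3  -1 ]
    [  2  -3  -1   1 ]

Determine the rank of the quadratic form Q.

Applying the same elementary operations to the rows and columns of A produces a congruent diagonal matrix with entries 5, 1/5, -20, 0.
That gives 2 positive, 1 negative, 1 zero pivots.
The rank is the number of nonzero pivots: 3.

3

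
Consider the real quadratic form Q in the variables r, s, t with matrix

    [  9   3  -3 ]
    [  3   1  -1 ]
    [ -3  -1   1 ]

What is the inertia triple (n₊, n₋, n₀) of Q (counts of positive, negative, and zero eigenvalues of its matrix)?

(1, 0, 2)

Congruent diagonalization of A (simultaneous row and column reduction) yields pivots 9, 0, 0.
Counting signs: 1 positive, 2 zero.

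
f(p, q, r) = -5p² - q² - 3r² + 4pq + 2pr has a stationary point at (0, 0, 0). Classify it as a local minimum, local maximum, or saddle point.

The Hessian at the origin is H = [[-10, 4, 2], [4, -2, 0], [2, 0, -6]].
Symmetric row and column elimination reduces H to a congruent diagonal form with pivots -10, -2/5, -4.
So there are 3 negative pivots.
H is negative definite, so the origin is a strict local maximum.

local maximum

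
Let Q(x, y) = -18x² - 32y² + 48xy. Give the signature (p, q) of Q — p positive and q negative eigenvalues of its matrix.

The associated matrix is A = [[-18, 24], [24, -32]].
Symmetric row and column elimination reduces A to a congruent diagonal form with pivots -18, 0.
So there are 1 negative, 1 zero pivots.

(0, 1)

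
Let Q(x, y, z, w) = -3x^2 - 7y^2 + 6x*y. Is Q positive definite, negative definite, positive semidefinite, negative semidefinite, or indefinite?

The symmetric matrix is A = [[-3, 3, 0, 0], [3, -7, 0, 0], [0, 0, 0, 0], [0, 0, 0, 0]].
Applying the same elementary operations to the rows and columns of A produces a congruent diagonal matrix with entries -3, -4, 0, 0.
So there are 2 negative, 2 zero pivots.
Hence Q is negative semidefinite.

negative semidefinite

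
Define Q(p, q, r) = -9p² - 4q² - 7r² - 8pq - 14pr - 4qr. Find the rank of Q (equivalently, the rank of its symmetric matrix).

3

Write A = [[-9, -4, -7], [-4, -4, -2], [-7, -2, -7]].
An LDLᵀ factorisation of A has diagonal entries -9, -20/9, -1.
Counting signs: 3 negative.
The rank is the number of nonzero pivots: 3.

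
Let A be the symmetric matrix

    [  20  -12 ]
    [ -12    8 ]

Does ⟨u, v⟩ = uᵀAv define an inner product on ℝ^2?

yes

Leading principal minors: Δ_1 = 20, Δ_2 = 16.
All leading principal minors are positive, so by Sylvester's criterion Q is positive definite.
⟨·,·⟩ is an inner product exactly when A is positive definite.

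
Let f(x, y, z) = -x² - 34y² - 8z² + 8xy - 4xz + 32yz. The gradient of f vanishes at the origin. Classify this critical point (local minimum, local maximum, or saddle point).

The Hessian at the origin is H = [[-2, 8, -4], [8, -68, 32], [-4, 32, -16]].
Symmetric row and column elimination reduces H to a congruent diagonal form with pivots -2, -36, -8/9.
Counting signs: 3 negative.
H is negative definite, so the origin is a strict local maximum.

local maximum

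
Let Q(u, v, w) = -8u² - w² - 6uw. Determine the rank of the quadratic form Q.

2

Write A = [[-8, 0, -3], [0, 0, 0], [-3, 0, -1]].
Congruent diagonalization of A (simultaneous row and column reduction) yields pivots -8, 0, 1/8.
So there are 1 positive, 1 negative, 1 zero pivots.
The rank is the number of nonzero pivots: 2.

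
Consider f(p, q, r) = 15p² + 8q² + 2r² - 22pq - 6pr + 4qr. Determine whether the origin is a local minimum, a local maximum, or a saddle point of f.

The Hessian at the origin is H = [[30, -22, -6], [-22, 16, 4], [-6, 4, 4]].
Congruent diagonalization of H (simultaneous row and column reduction) yields pivots 30, -2/15, 4.
That gives 2 positive, 1 negative pivots.
H is indefinite, so the origin is a saddle point.

saddle point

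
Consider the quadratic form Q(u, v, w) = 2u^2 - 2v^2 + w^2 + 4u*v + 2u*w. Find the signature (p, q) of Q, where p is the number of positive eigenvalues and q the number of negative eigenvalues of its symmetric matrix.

The associated matrix is A = [[2, 2, 1], [2, -2, 0], [1, 0, 1]].
Symmetric row and column elimination reduces A to a congruent diagonal form with pivots 2, -4, 3/4.
So there are 2 positive, 1 negative pivots.

(2, 1)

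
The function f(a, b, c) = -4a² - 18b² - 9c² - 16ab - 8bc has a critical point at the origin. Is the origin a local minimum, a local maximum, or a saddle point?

local maximum

The Hessian at the origin is H = [[-8, -16, 0], [-16, -36, -8], [0, -8, -18]].
Symmetric row and column elimination reduces H to a congruent diagonal form with pivots -8, -4, -2.
That gives 3 negative pivots.
H is negative definite, so the origin is a strict local maximum.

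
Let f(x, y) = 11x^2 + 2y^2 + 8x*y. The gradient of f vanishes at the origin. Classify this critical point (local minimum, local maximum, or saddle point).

local minimum

The Hessian at the origin is H = [[22, 8], [8, 4]].
det H = 22·4 − (8)² = 24 > 0 and H[1,1] = 22 > 0, so H is positive definite.
Therefore the origin is a local minimum.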